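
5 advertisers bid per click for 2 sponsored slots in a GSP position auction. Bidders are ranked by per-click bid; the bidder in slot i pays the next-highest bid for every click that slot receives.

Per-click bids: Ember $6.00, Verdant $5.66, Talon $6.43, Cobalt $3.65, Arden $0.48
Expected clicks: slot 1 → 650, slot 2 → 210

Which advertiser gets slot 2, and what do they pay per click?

Ember; $5.66 per click

Per-click bids in order: $6.43 (Talon) > $6.00 (Ember) > $5.66 (Verdant) > …
Slot 2 goes to the second-ranked bidder, Ember, who pays the next bid down: $5.66/click.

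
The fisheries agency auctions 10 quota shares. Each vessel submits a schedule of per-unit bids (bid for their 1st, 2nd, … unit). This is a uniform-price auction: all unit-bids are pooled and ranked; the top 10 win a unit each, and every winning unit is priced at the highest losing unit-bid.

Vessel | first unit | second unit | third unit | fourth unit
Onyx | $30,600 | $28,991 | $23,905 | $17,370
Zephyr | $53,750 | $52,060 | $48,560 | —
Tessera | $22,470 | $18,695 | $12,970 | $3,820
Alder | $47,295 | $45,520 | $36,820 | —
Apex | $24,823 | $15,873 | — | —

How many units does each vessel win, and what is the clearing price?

Alder 3, Apex 1, Onyx 3, Zephyr 3; clearing price $22,470

Pooled unit-bids ranked (top 10): 53,750 (Zephyr-1), 52,060 (Zephyr-2), 48,560 (Zephyr-3), 47,295 (Alder-1), 45,520 (Alder-2), 36,820 (Alder-3), 30,600 (Onyx-1), 28,991 (Onyx-2), 24,823 (Apex-1), 23,905 (Onyx-3)
The (k+1)-th unit-bid is $22,470.
Allocation: Alder 3, Apex 1, Onyx 3, Zephyr 3.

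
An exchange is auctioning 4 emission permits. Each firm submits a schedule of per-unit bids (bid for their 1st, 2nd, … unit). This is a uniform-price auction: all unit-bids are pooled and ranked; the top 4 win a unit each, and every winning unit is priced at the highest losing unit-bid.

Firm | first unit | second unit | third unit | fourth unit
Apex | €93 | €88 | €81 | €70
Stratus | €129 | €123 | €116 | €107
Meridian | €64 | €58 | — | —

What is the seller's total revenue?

Total revenue: €372

Merging the schedules and taking the best 4: 129 (Stratus-1), 123 (Stratus-2), 116 (Stratus-3), 107 (Stratus-4)
Highest rejected unit-bid = €93.
Allocation: Stratus 4. Every unit priced at €93.
Revenue = 4 × 93 = €372.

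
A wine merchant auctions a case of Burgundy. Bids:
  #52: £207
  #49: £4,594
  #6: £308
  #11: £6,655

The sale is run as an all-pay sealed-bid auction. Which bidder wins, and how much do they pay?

Rule: the highest bidder wins the item, but every bidder pays their own bid.
Sorting bids: 6,655 (#11) > 4,594 (#49) > 308 (#6) > 207 (#52)
#11 wins with the top bid; all bids are sunk regardless.

#11 pays £6,655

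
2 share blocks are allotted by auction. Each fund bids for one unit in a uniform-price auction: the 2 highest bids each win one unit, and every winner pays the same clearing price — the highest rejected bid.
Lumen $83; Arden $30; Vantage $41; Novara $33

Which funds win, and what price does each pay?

Lumen, Vantage; each pays $33

Bids ranked high→low: 83 (Lumen), 41 (Vantage), 33 (Novara), 30 (Arden)
The 2 highest are Lumen, Vantage.
First losing bid is Novara's $33, which sets the uniform price.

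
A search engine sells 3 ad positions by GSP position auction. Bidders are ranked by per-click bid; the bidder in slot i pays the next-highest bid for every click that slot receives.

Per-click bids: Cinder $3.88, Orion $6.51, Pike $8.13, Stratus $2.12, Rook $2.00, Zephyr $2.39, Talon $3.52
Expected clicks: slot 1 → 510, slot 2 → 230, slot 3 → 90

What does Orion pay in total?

Per-click bids in order: $8.13 (Pike) > $6.51 (Orion) > $3.88 (Cinder) > $3.52 (Talon) > …
Orion holds slot 2 → pays next bid $3.88 × 230 clicks = $892.40.

Orion pays $892.40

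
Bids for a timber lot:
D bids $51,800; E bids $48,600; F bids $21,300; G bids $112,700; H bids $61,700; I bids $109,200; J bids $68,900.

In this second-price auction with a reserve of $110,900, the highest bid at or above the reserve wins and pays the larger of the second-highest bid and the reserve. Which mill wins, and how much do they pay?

Bids in order: 112,700 (G) > 109,200 (I) > 68,900 (J) > 61,700 (H) > 51,800 (D) > 48,600 (E) > …
G has the top bid at or above the reserve ($112,700).
max(second-highest $109,200, reserve $110,900) = $110,900.

G pays $110,900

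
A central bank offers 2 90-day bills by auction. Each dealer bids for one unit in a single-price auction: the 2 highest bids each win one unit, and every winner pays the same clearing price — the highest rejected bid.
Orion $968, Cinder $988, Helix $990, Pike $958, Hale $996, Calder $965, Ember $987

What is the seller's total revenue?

Bids ranked high→low: 996 (Hale), 990 (Helix), 988 (Cinder), 987 (Ember), …
Winners (2 units): Hale, Helix.
Clearing price = highest rejected bid = $988.
Total revenue = 2 × $988 = $1,976.

Total revenue: $1,976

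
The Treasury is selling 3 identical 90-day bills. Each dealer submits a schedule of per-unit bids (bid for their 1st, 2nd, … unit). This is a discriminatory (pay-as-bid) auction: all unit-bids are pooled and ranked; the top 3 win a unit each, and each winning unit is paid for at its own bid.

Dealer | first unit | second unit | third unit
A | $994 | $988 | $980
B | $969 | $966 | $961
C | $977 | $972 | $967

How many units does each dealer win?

A 3

Pooled unit-bids ranked (top 3): 994 (A-1), 988 (A-2), 980 (A-3)
Next rejected bid: $977 (not a price — pay-as-bid).
Allocation: A 3.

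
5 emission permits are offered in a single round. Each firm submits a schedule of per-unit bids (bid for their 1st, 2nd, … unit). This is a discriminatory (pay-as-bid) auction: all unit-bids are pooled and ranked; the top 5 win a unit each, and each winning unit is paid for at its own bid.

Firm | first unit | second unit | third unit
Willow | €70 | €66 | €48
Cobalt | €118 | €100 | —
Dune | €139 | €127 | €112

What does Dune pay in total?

Dune pays €378

Merging the schedules and taking the best 5: 139 (Dune-1), 127 (Dune-2), 118 (Cobalt-1), 112 (Dune-3), 100 (Cobalt-2)
Next rejected bid: €70 (not a price — pay-as-bid).
Dune's winning unit-bids: 139 + 127 + 112 = €378.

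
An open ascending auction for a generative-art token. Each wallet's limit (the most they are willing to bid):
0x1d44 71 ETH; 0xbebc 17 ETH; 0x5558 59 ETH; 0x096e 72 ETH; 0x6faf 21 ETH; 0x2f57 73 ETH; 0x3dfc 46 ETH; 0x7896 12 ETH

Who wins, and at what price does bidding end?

Rule: the price rises until one bidder remains; the winner pays the price at which the last rival dropped out.
Sorting limits: 73 (0x2f57) > 72 (0x096e) > 71 (0x1d44) > 59 (0x5558) > 46 (0x3dfc) > 21 (0x6faf) > …
Bidding ends when 0x096e exits at 72 ETH; 0x2f57 takes it.

0x2f57 wins at 72 ETH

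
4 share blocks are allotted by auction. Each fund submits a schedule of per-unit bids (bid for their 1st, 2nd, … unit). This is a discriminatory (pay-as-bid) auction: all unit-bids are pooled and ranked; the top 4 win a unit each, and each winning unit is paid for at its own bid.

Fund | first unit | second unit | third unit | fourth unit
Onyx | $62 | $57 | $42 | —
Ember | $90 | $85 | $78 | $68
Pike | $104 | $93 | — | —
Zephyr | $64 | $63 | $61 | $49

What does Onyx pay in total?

Pooled unit-bids ranked (top 4): 104 (Pike-1), 93 (Pike-2), 90 (Ember-1), 85 (Ember-2)
Next rejected bid: $78 (not a price — pay-as-bid).
Onyx wins no units.

Onyx pays $0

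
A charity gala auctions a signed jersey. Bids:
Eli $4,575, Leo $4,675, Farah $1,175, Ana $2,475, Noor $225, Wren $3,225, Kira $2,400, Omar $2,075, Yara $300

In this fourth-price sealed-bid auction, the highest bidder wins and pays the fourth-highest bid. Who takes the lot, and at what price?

Leo pays $2,475

Bids ranked: 4,675 (Leo) > 4,575 (Eli) > 3,225 (Wren) > 2,475 (Ana) > 2,400 (Kira) > 2,075 (Omar) > …
Leo wins; payment is bid #4 in the ranking = $2,475.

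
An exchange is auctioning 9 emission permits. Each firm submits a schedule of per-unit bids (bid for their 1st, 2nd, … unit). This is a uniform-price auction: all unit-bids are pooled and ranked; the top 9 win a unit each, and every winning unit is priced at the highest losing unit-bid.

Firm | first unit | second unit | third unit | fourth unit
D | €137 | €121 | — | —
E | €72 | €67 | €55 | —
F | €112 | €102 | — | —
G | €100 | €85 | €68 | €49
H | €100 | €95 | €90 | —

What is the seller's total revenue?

Total revenue: €648

Pooled unit-bids ranked (top 9): 137 (D-1), 121 (D-2), 112 (F-1), 102 (F-2), 100 (G-1), 100 (H-1), 95 (H-2), 90 (H-3), 85 (G-2)
First bid not allocated: €72.
Allocation: D 2, F 2, G 2, H 3. Every unit priced at €72.
Revenue = 9 × 72 = €648.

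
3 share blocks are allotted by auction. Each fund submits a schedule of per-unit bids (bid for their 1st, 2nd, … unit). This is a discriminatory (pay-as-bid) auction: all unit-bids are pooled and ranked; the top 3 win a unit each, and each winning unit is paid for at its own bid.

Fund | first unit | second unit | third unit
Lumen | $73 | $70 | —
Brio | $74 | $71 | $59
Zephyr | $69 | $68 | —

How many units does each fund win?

Brio 2, Lumen 1

Pooled unit-bids ranked (top 3): 74 (Brio-1), 73 (Lumen-1), 71 (Brio-2)
Next rejected bid: $70 (not a price — pay-as-bid).
Allocation: Brio 2, Lumen 1.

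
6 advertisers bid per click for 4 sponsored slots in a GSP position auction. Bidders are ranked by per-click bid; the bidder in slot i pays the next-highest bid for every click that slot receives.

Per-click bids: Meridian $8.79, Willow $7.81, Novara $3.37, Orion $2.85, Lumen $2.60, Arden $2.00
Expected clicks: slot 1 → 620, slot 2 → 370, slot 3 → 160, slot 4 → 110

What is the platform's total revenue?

Total revenue: $6831.10

Per-click bids in order: $8.79 (Meridian) > $7.81 (Willow) > $3.37 (Novara) > $2.85 (Orion) > $2.60 (Lumen) > …
Slot 1: Meridian pays $7.81 × 620 = $4842.20
Slot 2: Willow pays $3.37 × 370 = $1246.90
Slot 3: Novara pays $2.85 × 160 = $456.00
Slot 4: Orion pays $2.60 × 110 = $286.00
Total = $6831.10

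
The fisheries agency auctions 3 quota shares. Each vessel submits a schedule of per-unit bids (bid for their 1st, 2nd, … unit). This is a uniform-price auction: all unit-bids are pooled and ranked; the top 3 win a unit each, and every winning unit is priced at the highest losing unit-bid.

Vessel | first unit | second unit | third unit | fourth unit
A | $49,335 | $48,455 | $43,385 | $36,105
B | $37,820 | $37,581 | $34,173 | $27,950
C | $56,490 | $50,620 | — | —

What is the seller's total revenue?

Pooled unit-bids ranked (top 3): 56,490 (C-1), 50,620 (C-2), 49,335 (A-1)
Highest rejected unit-bid = $48,455.
Allocation: A 1, C 2. Every unit priced at $48,455.
Revenue = 3 × 48,455 = $145,365.

Total revenue: $145,365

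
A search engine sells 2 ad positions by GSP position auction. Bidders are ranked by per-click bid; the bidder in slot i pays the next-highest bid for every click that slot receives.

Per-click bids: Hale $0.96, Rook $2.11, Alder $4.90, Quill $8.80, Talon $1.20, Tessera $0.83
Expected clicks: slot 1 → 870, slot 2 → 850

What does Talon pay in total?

Talon pays $0.00

Per-click bids in order: $8.80 (Quill) > $4.90 (Alder) > $2.11 (Rook) > …
Talon ranks below slot 2 → no slot, pays nothing.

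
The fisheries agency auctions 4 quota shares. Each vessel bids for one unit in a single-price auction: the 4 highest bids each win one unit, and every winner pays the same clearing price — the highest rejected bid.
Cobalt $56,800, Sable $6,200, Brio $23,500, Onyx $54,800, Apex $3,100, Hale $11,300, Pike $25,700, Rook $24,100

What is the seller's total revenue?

Total revenue: $94,000

Ordering the bids: 56,800 (Cobalt), 54,800 (Onyx), 25,700 (Pike), 24,100 (Rook), 23,500 (Brio), 11,300 (Hale), …
The 4 highest are Cobalt, Onyx, Pike, Rook.
Clearing price = highest rejected bid = $23,500.
Total revenue = 4 × $23,500 = $94,000.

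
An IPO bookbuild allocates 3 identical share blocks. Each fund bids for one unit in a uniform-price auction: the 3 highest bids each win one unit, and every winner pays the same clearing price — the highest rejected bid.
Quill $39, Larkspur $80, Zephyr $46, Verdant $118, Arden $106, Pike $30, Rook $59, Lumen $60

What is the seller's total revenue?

Total revenue: $180

Ordering the bids: 118 (Verdant), 106 (Arden), 80 (Larkspur), 60 (Lumen), 59 (Rook), …
Winners (3 units): Verdant, Arden, Larkspur.
First losing bid is Lumen's $60, which sets the uniform price.
Total revenue = 3 × $60 = $180.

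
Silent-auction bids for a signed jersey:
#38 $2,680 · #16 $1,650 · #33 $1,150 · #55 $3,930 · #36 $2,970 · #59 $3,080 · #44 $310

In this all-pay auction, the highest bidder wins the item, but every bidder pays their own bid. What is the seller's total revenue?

All-pay auction: the highest bidder wins the item, but every bidder pays their own bid.
Sorting bids: 3,930 (#55) > 3,080 (#59) > 2,970 (#36) > 2,680 (#38) > 1,650 (#16) > 1,150 (#33) > …
Every bidder forfeits their bid regardless of winning.
Revenue = 2,680 + 1,650 + 1,150 + 3,930 + 2,970 + 3,080 + 310 = $15,770.

Total revenue: $15,770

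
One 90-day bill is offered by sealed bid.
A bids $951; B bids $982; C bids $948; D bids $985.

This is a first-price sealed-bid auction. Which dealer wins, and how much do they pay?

Sorting bids: 985 (D) > 982 (B) > 951 (A) > 948 (C)
D has the highest bid and pays exactly that: $985.

D pays $985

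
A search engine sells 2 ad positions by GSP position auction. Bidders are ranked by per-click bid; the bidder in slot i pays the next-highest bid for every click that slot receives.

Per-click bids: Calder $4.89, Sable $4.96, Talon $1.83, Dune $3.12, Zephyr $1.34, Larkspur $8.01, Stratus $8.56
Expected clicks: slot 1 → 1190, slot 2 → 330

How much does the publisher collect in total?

Ranked by bid: $8.56 (Stratus) > $8.01 (Larkspur) > $4.96 (Sable) > …
Slot 1: Stratus pays $8.01 × 1190 = $9531.90
Slot 2: Larkspur pays $4.96 × 330 = $1636.80
Total = $11168.70

Total revenue: $11168.70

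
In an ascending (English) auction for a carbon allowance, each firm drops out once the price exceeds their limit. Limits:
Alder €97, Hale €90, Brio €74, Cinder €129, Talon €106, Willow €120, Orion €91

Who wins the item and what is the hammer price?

Sorting limits: 129 (Cinder) > 120 (Willow) > 106 (Talon) > 97 (Alder) > 91 (Orion) > 90 (Hale) > …
Bidding ends when Willow exits at €120; Cinder takes it.

Cinder wins at €120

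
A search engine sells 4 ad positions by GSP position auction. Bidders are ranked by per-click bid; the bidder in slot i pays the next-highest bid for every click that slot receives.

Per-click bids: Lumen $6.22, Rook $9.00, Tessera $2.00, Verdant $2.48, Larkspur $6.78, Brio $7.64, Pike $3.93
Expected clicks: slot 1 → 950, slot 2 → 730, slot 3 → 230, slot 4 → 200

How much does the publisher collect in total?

Sorting advertisers: $9.00 (Rook) > $7.64 (Brio) > $6.78 (Larkspur) > $6.22 (Lumen) > $3.93 (Pike) > …
Slot 1: Rook pays $7.64 × 950 = $7258.00
Slot 2: Brio pays $6.78 × 730 = $4949.40
Slot 3: Larkspur pays $6.22 × 230 = $1430.60
Slot 4: Lumen pays $3.93 × 200 = $786.00
Total = $14424.00

Total revenue: $14424.00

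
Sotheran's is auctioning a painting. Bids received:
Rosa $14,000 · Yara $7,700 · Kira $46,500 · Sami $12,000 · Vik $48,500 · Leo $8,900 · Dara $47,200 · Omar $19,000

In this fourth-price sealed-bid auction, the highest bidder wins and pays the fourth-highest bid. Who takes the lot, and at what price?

Vik pays $19,000

Fourth-price sealed-bid auction: the highest bidder wins and pays the fourth-highest bid.
Bids ranked: 48,500 (Vik) > 47,200 (Dara) > 46,500 (Kira) > 19,000 (Omar) > 14,000 (Rosa) > 12,000 (Sami) > …
Vik is highest; pays the fourth-highest bid, $19,000.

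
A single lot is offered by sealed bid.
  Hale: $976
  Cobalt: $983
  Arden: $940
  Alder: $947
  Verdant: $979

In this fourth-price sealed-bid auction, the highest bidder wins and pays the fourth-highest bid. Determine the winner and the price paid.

Sorting bids: 983 (Cobalt) > 979 (Verdant) > 976 (Hale) > 947 (Alder) > 940 (Arden)
Cobalt wins; payment is bid #4 in the ranking = $947.

Cobalt pays $947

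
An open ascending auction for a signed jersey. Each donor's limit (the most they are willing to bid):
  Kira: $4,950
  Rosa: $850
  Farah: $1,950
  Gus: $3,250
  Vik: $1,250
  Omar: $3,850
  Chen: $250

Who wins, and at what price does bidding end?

Limits ranked: 4,950 (Kira) > 3,850 (Omar) > 3,250 (Gus) > 1,950 (Farah) > 1,250 (Vik) > 850 (Rosa) > …
Bidding ends when Omar exits at $3,850; Kira takes it.

Kira wins at $3,850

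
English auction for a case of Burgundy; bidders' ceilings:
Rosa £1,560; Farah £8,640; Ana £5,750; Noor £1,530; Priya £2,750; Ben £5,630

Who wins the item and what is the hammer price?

Limits in order: 8,640 (Farah) > 5,750 (Ana) > 5,630 (Ben) > 2,750 (Priya) > 1,560 (Rosa) > 1,530 (Noor)
Once the price passes £5,750, only Farah is left; the hammer falls at Ana's limit of £5,750.

Farah wins at £5,750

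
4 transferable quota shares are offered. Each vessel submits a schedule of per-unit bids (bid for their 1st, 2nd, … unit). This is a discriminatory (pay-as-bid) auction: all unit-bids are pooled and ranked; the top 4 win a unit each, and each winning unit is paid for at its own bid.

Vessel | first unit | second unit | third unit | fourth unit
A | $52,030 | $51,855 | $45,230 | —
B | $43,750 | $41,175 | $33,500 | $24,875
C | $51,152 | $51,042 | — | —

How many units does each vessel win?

A 2, C 2

All unit-bids, highest first — top 4: 52,030 (A-1), 51,855 (A-2), 51,152 (C-1), 51,042 (C-2)
Next rejected bid: $45,230 (not a price — pay-as-bid).
Allocation: A 2, C 2.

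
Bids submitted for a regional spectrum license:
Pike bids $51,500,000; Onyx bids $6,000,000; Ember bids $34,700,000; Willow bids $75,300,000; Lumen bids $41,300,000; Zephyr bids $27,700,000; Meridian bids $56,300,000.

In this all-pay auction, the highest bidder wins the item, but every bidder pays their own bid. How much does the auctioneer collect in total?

Total revenue: $292,800,000

Bids in order: 75,300,000 (Willow) > 56,300,000 (Meridian) > 51,500,000 (Pike) > 41,300,000 (Lumen) > 34,700,000 (Ember) > 27,700,000 (Zephyr) > …
Willow wins with the top bid; all bids are sunk regardless.
Every bidder forfeits their bid regardless of winning.
Revenue = 51,500,000 + 6,000,000 + 34,700,000 + 75,300,000 + 41,300,000 + 27,700,000 + 56,300,000 = $292,800,000.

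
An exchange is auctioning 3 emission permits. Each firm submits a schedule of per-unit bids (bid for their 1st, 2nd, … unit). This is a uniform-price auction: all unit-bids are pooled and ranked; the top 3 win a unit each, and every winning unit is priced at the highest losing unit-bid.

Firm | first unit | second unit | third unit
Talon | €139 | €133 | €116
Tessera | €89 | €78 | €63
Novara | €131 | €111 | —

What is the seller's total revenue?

Pooled unit-bids ranked (top 3): 139 (Talon-1), 133 (Talon-2), 131 (Novara-1)
The (k+1)-th unit-bid is €116.
Allocation: Novara 1, Talon 2. Every unit priced at €116.
Revenue = 3 × 116 = €348.

Total revenue: €348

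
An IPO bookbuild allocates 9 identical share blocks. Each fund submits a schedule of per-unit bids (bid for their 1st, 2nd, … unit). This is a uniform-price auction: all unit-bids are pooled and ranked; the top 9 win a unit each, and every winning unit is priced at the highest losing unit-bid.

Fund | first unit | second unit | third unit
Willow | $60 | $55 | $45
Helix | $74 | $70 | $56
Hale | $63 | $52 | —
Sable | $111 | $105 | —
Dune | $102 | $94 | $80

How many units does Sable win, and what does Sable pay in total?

Sable: 2 units, pays $112

Pooled unit-bids ranked (top 9): 111 (Sable-1), 105 (Sable-2), 102 (Dune-1), 94 (Dune-2), 80 (Dune-3), 74 (Helix-1), 70 (Helix-2), 63 (Hale-1), 60 (Willow-1)
The (k+1)-th unit-bid is $56.
Sable wins 2 unit(s) at $56 each.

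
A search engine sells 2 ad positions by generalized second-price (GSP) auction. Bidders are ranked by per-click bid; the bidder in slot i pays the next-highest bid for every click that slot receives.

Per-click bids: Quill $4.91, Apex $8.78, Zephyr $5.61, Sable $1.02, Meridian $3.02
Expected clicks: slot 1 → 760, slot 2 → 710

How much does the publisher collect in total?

Sorting advertisers: $8.78 (Apex) > $5.61 (Zephyr) > $4.91 (Quill) > …
Slot 1: Apex pays $5.61 × 760 = $4263.60
Slot 2: Zephyr pays $4.91 × 710 = $3486.10
Total = $7749.70

Total revenue: $7749.70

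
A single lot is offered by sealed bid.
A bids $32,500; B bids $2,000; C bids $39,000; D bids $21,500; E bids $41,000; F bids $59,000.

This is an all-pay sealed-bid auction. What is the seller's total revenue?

Bids in order: 59,000 (F) > 41,000 (E) > 39,000 (C) > 32,500 (A) > 21,500 (D) > 2,000 (B)
F wins with the top bid; all bids are sunk regardless.
Every bidder forfeits their bid regardless of winning.
Revenue = 32,500 + 2,000 + 39,000 + 21,500 + 41,000 + 59,000 = $195,000.

Total revenue: $195,000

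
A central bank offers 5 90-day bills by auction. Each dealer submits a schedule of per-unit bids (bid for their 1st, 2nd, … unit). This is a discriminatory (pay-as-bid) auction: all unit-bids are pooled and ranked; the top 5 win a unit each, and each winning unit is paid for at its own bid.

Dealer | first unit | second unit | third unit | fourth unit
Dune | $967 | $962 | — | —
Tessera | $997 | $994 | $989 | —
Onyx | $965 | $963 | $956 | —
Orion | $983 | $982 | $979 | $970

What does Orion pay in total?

Pooled unit-bids ranked (top 5): 997 (Tessera-1), 994 (Tessera-2), 989 (Tessera-3), 983 (Orion-1), 982 (Orion-2)
Next rejected bid: $979 (not a price — pay-as-bid).
Orion's winning unit-bids: 983 + 982 = $1,965.

Orion pays $1,965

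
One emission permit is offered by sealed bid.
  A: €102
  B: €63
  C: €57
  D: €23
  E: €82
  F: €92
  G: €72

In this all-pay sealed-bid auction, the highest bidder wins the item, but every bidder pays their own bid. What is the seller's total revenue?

Bids ranked: 102 (A) > 92 (F) > 82 (E) > 72 (G) > 63 (B) > 57 (C) > …
A wins with the top bid; all bids are sunk regardless.
Every bidder forfeits their bid regardless of winning.
Revenue = 102 + 63 + 57 + 23 + 82 + 92 + 72 = €491.

Total revenue: €491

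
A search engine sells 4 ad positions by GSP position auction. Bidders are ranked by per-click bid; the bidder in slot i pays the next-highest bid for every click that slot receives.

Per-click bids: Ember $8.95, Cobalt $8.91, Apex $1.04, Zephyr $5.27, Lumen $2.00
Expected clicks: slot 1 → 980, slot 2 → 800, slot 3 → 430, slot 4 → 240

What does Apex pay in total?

Sorting advertisers: $8.95 (Ember) > $8.91 (Cobalt) > $5.27 (Zephyr) > $2.00 (Lumen) > $1.04 (Apex)
Apex ranks below slot 4 → no slot, pays nothing.

Apex pays $0.00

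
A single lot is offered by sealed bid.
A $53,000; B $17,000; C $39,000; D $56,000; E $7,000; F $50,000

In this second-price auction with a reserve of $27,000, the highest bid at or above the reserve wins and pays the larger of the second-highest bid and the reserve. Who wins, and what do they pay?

D pays $53,000

Sorting bids: 56,000 (D) > 53,000 (A) > 50,000 (F) > 39,000 (C) > 17,000 (B) > 7,000 (E)
Highest eligible bid: D at $56,000.
Second-highest bid $53,000 exceeds the reserve $27,000 → payment $53,000.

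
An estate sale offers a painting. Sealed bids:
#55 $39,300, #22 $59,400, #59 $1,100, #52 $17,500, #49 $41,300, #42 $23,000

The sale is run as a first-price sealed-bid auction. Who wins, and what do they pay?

#22 pays $59,400

First-price sealed-bid auction: the highest bidder wins and pays their own bid.
Sorting bids: 59,400 (#22) > 41,300 (#49) > 39,300 (#55) > 23,000 (#42) > 17,500 (#52) > 1,100 (#59)
First-price: #22 pays what they bid, $59,400.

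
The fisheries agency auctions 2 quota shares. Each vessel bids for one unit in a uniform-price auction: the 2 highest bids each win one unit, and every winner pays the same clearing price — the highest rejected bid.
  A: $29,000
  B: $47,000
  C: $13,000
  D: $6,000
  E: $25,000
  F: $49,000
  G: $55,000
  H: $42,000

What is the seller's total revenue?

Ordering the bids: 55,000 (G), 49,000 (F), 47,000 (B), 42,000 (H), …
Top 2: G, F.
Highest unsuccessful bid: $47,000 → clearing price.
Total revenue = 2 × $47,000 = $94,000.

Total revenue: $94,000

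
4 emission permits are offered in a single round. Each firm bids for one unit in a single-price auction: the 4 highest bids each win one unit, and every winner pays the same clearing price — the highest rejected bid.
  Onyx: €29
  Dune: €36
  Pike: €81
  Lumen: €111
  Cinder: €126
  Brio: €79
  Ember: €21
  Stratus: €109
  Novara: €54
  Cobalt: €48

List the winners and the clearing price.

Cinder, Lumen, Stratus, Pike; each pays €79

Ordering the bids: 126 (Cinder), 111 (Lumen), 109 (Stratus), 81 (Pike), 79 (Brio), 54 (Novara), …
Top 4: Cinder, Lumen, Stratus, Pike.
First losing bid is Brio's €79, which sets the uniform price.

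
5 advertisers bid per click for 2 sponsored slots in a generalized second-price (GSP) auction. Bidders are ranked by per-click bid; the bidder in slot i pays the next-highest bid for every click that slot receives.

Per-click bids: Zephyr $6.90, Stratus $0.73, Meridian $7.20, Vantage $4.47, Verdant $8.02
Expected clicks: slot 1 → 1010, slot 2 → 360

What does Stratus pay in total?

Stratus pays $0.00

Sorting advertisers: $8.02 (Verdant) > $7.20 (Meridian) > $6.90 (Zephyr) > …
Stratus ranks below slot 2 → no slot, pays nothing.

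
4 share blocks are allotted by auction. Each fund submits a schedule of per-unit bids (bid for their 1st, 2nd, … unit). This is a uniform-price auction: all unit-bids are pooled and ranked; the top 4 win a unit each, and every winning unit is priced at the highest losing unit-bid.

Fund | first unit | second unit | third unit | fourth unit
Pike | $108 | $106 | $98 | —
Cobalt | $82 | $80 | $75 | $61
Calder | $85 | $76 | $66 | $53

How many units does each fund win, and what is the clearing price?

Calder 1, Pike 3; clearing price $82

Merging the schedules and taking the best 4: 108 (Pike-1), 106 (Pike-2), 98 (Pike-3), 85 (Calder-1)
Highest rejected unit-bid = $82.
Allocation: Calder 1, Pike 3.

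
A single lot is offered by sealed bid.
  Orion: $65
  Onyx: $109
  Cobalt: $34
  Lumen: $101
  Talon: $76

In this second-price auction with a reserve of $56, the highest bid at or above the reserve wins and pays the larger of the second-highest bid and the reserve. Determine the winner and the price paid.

Second-price auction with a reserve of $56: the highest bid at or above the reserve wins and pays the larger of the second-highest bid and the reserve.
Bids ranked: 109 (Onyx) > 101 (Lumen) > 76 (Talon) > 65 (Orion) > 34 (Cobalt)
Onyx has the top bid at or above the reserve ($109).
max(second-highest $101, reserve $56) = $101; the reserve does not bind.

Onyx pays $101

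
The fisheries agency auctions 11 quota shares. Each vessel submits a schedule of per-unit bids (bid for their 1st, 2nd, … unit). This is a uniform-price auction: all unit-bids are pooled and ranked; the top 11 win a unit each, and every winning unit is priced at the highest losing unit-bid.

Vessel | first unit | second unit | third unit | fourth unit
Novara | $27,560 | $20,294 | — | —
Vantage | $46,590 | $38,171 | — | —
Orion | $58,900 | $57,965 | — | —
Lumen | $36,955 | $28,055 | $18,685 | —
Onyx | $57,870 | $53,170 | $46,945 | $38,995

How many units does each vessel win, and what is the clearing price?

Lumen 2, Novara 1, Onyx 4, Orion 2, Vantage 2; clearing price $20,294

All unit-bids, highest first — top 11: 58,900 (Orion-1), 57,965 (Orion-2), 57,870 (Onyx-1), 53,170 (Onyx-2), 46,945 (Onyx-3), 46,590 (Vantage-1), 38,995 (Onyx-4), 38,171 (Vantage-2), 36,955 (Lumen-1), 28,055 (Lumen-2), 27,560 (Novara-1)
The (k+1)-th unit-bid is $20,294.
Allocation: Lumen 2, Novara 1, Onyx 4, Orion 2, Vantage 2.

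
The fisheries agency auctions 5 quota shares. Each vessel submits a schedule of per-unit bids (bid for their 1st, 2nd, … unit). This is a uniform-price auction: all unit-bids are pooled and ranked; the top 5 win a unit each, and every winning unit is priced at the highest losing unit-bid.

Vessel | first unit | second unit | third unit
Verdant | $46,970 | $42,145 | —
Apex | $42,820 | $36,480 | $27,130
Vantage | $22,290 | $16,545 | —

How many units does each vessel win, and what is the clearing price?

Apex 3, Verdant 2; clearing price $22,290

All unit-bids, highest first — top 5: 46,970 (Verdant-1), 42,820 (Apex-1), 42,145 (Verdant-2), 36,480 (Apex-2), 27,130 (Apex-3)
The (k+1)-th unit-bid is $22,290.
Allocation: Apex 3, Verdant 2.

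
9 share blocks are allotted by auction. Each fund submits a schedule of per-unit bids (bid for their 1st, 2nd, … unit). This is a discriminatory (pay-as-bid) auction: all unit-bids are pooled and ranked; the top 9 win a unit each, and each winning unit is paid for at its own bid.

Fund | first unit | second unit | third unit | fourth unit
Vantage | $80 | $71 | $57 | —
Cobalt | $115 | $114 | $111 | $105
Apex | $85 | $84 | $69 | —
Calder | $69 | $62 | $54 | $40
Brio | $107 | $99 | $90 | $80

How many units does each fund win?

Pooled unit-bids ranked (top 9): 115 (Cobalt-1), 114 (Cobalt-2), 111 (Cobalt-3), 107 (Brio-1), 105 (Cobalt-4), 99 (Brio-2), 90 (Brio-3), 85 (Apex-1), 84 (Apex-2)
Next rejected bid: $80 (not a price — pay-as-bid).
Allocation: Apex 2, Brio 3, Cobalt 4.

Apex 2, Brio 3, Cobalt 4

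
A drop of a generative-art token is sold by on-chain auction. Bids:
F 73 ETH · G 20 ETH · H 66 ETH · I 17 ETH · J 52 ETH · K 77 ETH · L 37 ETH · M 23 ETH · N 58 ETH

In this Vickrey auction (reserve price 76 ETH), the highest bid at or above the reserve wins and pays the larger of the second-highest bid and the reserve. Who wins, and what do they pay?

Bids in order: 77 (K) > 73 (F) > 66 (H) > 58 (N) > 52 (J) > 37 (L) > …
K has the top bid at or above the reserve (77 ETH).
Second-highest bid 73 ETH is below the reserve 76 ETH, so the reserve binds → payment 76 ETH.

K pays 76 ETH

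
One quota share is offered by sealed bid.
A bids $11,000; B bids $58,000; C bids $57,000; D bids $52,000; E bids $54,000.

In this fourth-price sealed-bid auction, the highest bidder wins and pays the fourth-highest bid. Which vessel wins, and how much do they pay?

Fourth-price sealed-bid auction: the highest bidder wins and pays the fourth-highest bid.
Bids in order: 58,000 (B) > 57,000 (C) > 54,000 (E) > 52,000 (D) > 11,000 (A)
B wins; payment is bid #4 in the ranking = $52,000.

B pays $52,000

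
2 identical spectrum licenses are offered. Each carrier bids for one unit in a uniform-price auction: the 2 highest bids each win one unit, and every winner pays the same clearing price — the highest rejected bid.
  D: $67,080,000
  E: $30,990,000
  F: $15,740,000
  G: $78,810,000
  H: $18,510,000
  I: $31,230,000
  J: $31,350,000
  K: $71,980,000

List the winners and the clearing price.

G, K; each pays $67,080,000

Sorting: 78,810,000 (G), 71,980,000 (K), 67,080,000 (D), 31,350,000 (J), …
The 2 highest are G, K.
Clearing price = highest rejected bid = $67,080,000.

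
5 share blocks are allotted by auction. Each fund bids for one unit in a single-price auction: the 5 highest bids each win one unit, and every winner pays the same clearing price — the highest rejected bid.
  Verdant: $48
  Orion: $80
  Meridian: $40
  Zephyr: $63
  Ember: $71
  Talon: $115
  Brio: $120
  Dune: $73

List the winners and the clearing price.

Brio, Talon, Orion, Dune, Ember; each pays $63

Bids ranked high→low: 120 (Brio), 115 (Talon), 80 (Orion), 73 (Dune), 71 (Ember), 63 (Zephyr), 48 (Verdant), …
Winners (5 units): Brio, Talon, Orion, Dune, Ember.
Clearing price = highest rejected bid = $63.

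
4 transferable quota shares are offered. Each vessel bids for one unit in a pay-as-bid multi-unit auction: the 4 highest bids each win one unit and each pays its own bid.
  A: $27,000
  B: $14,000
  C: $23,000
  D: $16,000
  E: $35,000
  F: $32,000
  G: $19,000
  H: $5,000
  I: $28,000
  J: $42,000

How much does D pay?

D pays $0

Ordering the bids: 42,000 (J), 35,000 (E), 32,000 (F), 28,000 (I), 27,000 (A), 23,000 (C), …
Top 4: J, E, F, I.
D does not win → $0.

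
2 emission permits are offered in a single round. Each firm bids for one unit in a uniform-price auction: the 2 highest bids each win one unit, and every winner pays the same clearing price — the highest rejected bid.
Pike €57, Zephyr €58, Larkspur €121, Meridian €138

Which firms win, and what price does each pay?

Ordering the bids: 138 (Meridian), 121 (Larkspur), 58 (Zephyr), 57 (Pike)
Winners (2 units): Meridian, Larkspur.
First losing bid is Zephyr's €58, which sets the uniform price.

Meridian, Larkspur; each pays €58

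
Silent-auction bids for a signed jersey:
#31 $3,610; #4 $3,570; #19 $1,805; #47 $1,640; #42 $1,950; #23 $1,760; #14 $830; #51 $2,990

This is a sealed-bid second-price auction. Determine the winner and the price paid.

Sorting bids: 3,610 (#31) > 3,570 (#4) > 2,990 (#51) > 1,950 (#42) > 1,805 (#19) > 1,760 (#23) > …
#31 wins with the highest bid; price is set by the runner-up at $3,570.

#31 pays $3,570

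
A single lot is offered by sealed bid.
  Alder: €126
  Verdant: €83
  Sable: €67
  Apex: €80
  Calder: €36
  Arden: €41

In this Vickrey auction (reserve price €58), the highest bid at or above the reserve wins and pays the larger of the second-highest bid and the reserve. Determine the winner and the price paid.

Alder pays €83

Bids ranked: 126 (Alder) > 83 (Verdant) > 80 (Apex) > 67 (Sable) > 41 (Arden) > 36 (Calder)
Highest eligible bid: Alder at €126.
Second-highest bid €83 exceeds the reserve €58 → payment €83.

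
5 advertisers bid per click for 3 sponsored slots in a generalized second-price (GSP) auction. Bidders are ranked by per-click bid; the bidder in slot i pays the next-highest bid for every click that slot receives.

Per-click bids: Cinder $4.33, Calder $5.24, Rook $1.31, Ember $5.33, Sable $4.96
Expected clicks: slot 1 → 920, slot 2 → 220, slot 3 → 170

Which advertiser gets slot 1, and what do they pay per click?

Ember; $5.24 per click

Ranked by bid: $5.33 (Ember) > $5.24 (Calder) > $4.96 (Sable) > $4.33 (Cinder) > …
Slot 1 goes to the first-ranked bidder, Ember, who pays the next bid down: $5.24/click.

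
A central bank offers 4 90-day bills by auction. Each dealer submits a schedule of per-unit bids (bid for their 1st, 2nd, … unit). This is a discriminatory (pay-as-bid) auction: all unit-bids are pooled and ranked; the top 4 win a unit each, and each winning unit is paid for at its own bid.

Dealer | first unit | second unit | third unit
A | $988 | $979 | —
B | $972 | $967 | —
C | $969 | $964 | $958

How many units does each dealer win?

Pooled unit-bids ranked (top 4): 988 (A-1), 979 (A-2), 972 (B-1), 969 (C-1)
Next rejected bid: $967 (not a price — pay-as-bid).
Allocation: A 2, B 1, C 1.

A 2, B 1, C 1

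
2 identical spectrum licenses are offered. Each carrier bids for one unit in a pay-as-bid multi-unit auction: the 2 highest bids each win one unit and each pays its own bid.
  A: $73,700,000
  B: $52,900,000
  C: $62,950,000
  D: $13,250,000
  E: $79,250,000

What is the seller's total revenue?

Total revenue: $152,950,000

Ordering the bids: 79,250,000 (E), 73,700,000 (A), 62,950,000 (C), 52,900,000 (B), …
Top 2: E, A.
Total revenue = 79,250,000 + 73,700,000 = $152,950,000.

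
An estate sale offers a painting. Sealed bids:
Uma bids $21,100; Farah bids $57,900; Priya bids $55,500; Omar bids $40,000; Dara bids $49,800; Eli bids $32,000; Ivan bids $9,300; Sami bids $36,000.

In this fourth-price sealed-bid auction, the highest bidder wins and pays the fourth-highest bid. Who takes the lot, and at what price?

Bids in order: 57,900 (Farah) > 55,500 (Priya) > 49,800 (Dara) > 40,000 (Omar) > 36,000 (Sami) > 32,000 (Eli) > …
Farah is highest; pays the fourth-highest bid, $40,000.

Farah pays $40,000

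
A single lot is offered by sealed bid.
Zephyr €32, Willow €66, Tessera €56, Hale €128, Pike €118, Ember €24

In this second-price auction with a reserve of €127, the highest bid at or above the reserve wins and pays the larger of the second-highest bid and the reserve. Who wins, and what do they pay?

Hale pays €127

Rule: the highest bid at or above the reserve wins and pays the larger of the second-highest bid and the reserve.
Sorting bids: 128 (Hale) > 118 (Pike) > 66 (Willow) > 56 (Tessera) > 32 (Zephyr) > 24 (Ember)
Highest eligible bid: Hale at €128.
max(second-highest €118, reserve €127) = €127.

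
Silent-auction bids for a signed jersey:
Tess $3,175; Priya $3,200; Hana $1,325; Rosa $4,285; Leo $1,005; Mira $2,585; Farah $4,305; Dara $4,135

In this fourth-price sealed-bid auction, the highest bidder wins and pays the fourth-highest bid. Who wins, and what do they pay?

Sorting bids: 4,305 (Farah) > 4,285 (Rosa) > 4,135 (Dara) > 3,200 (Priya) > 3,175 (Tess) > 2,585 (Mira) > …
Farah is highest; pays the fourth-highest bid, $3,200.

Farah pays $3,200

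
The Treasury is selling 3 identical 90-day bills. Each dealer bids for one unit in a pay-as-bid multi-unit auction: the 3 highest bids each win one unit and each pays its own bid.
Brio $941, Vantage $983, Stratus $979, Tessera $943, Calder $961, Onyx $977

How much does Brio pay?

Brio pays $0

Ordering the bids: 983 (Vantage), 979 (Stratus), 977 (Onyx), 961 (Calder), 943 (Tessera), …
The 3 highest are Vantage, Stratus, Onyx.
Brio does not win → $0.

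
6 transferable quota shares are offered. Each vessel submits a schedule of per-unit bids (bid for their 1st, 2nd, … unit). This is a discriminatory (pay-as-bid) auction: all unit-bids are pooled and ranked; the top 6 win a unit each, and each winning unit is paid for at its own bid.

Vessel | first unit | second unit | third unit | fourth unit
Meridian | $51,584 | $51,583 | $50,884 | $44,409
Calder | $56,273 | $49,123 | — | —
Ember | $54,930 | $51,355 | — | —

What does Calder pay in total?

Merging the schedules and taking the best 6: 56,273 (Calder-1), 54,930 (Ember-1), 51,584 (Meridian-1), 51,583 (Meridian-2), 51,355 (Ember-2), 50,884 (Meridian-3)
Next rejected bid: $49,123 (not a price — pay-as-bid).
Calder's winning unit-bids: 56,273 = $56,273.

Calder pays $56,273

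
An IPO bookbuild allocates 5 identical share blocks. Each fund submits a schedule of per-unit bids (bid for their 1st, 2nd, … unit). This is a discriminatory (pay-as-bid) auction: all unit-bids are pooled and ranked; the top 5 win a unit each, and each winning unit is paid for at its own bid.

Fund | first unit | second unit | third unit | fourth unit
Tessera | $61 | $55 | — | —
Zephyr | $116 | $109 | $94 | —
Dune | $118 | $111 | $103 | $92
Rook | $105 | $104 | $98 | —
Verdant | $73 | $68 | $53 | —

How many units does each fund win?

Dune 2, Rook 1, Zephyr 2

All unit-bids, highest first — top 5: 118 (Dune-1), 116 (Zephyr-1), 111 (Dune-2), 109 (Zephyr-2), 105 (Rook-1)
Next rejected bid: $104 (not a price — pay-as-bid).
Allocation: Dune 2, Rook 1, Zephyr 2.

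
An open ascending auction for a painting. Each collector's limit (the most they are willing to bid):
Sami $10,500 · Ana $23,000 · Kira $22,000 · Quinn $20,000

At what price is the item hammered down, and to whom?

Ana wins at $22,000

Open ascending-bid auction: the price rises until one bidder remains; the winner pays the price at which the last rival dropped out.
Limits in order: 23,000 (Ana) > 22,000 (Kira) > 20,000 (Quinn) > 10,500 (Sami)
Once the price passes $22,000, only Ana is left; the hammer falls at Kira's limit of $22,000.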